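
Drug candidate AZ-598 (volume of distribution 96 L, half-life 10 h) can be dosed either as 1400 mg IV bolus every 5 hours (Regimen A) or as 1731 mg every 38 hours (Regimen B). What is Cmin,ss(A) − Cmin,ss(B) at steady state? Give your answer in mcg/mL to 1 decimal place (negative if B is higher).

Regimen A: f = (1/2)^(5/10) ≈ 0.7071; Cmin,ss = (1400/96)·f/(1−f) ≈ 35.206 mcg/mL.
Regimen B: f = (1/2)^(38/10) ≈ 0.0718; Cmin,ss = (1731/96)·f/(1−f) ≈ 1.395 mcg/mL.
Difference ≈ 35.206 − 1.395 ≈ 33.811 mcg/mL.

33.8 mcg/mL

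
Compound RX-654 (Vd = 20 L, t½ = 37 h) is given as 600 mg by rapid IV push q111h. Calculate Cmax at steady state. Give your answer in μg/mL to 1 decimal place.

τ = 111 h = 3 half-lives, so f = (1/2)^3 = 0.125.
At steady state, R = 1/(1 − 0.125) = 8/7.
Single-dose peak C₀ = D/Vd = 600/20 = 30 μg/mL.
Steady-state peak Cmax,ss = C₀·R = 30 × 8/7 ≈ 34.286 μg/mL.

34.3 μg/mL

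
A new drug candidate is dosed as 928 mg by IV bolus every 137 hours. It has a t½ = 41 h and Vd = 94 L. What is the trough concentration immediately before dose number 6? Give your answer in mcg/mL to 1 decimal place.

1.1 mcg/mL

f = (1/2)^(τ/t½) = (1/2)^(137/41) ≈ 0.0987.
C₀ = D/Vd = 928/94 ≈ 9.872 mcg/mL.
Before the 6th dose, 5 doses have been given. Superposition: Cmin = C₀·(f + f² + … + f^5).
≈ 9.872 × (0.0987 + 0.0097 + 0.0010 + 0.0001 + 0.0000) ≈ 9.872 × 0.1095 ≈ 1.081 mcg/mL.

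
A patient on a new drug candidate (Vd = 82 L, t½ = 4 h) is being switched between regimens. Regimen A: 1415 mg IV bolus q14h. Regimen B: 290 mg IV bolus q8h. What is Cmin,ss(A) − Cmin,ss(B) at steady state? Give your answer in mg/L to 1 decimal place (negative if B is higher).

Regimen A: f = (1/2)^(14/4) ≈ 0.0884; Cmin,ss = (1415/82)·f/(1−f) ≈ 1.673 mg/L.
Regimen B: f = (1/2)^(8/4) ≈ 0.2500; Cmin,ss = (290/82)·f/(1−f) ≈ 1.179 mg/L.
Difference ≈ 1.673 − 1.179 ≈ 0.494 mg/L.

0.5 mg/L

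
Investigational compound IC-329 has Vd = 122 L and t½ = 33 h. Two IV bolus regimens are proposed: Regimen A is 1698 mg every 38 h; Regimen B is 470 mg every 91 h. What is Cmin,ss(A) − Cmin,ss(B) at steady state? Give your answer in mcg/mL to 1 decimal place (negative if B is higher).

Regimen A: f = (1/2)^(38/33) ≈ 0.4502; Cmin,ss = (1698/122)·f/(1−f) ≈ 11.397 mcg/mL.
Regimen B: f = (1/2)^(91/33) ≈ 0.1479; Cmin,ss = (470/122)·f/(1−f) ≈ 0.669 mcg/mL.
Difference ≈ 11.397 − 0.669 ≈ 10.728 mcg/mL.

10.7 mcg/mL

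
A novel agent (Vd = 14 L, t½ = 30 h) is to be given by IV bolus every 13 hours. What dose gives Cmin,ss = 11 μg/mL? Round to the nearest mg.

τ/t½ = 13/30 ≈ 0.43333, so f = (1/2)^(13/30) ≈ 0.740549.
Cmin,ss = (D/Vd)·f/(1−f), so D = Cmin,ss·Vd·(1−f)/f.
D = 11 × 14 × (1−f)/f ≈ 11 × 14 × 0.35035 ≈ 53.95 mg.

54 mg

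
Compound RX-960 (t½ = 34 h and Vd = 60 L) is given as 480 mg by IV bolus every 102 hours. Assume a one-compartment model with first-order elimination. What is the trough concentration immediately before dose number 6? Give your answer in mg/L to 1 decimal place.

1.1 mg/L

f = (1/2)^(τ/t½) = (1/2)^(102/34) ≈ 0.1250.
C₀ = D/Vd = 480/60 ≈ 8.000 mg/L.
Before the 6th dose, 5 doses have been given. Superposition: Cmin = C₀·(f + f² + … + f^5).
≈ 8.000 × (0.1250 + 0.0156 + 0.0020 + 0.0002 + 0.0000) ≈ 8.000 × 0.1428 ≈ 1.142 mg/L.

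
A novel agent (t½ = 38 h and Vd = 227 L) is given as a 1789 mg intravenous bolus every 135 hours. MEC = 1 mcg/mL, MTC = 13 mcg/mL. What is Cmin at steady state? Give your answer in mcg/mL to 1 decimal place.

Over one 135-h interval, 135/38 ≈ 3.5526 half-lives elapse, leaving f ≈ 0.0852 of each dose.
Single-dose peak C₀ = D/Vd = 1789/227 ≈ 7.881 mcg/mL.
Steady-state trough Cmin,ss = C₀·f/(1−f) ≈ 7.881 × 0.0852/0.9148 ≈ 0.734 mcg/mL.
Trough 0.7 mcg/mL vs MEC 1 mcg/mL: subtherapeutic.

0.7 mcg/mL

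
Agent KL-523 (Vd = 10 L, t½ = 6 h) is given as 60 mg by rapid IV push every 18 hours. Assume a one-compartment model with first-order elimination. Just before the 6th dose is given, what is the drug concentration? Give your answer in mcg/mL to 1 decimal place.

f = (1/2)^(τ/t½) = (1/2)^(18/6) ≈ 0.1250.
C₀ = D/Vd = 60/10 ≈ 6.000 mcg/mL.
Before the 6th dose, 5 doses have been given. Superposition: Cmin = C₀·(f + f² + … + f^5).
≈ 6.000 × (0.1250 + 0.0156 + 0.0020 + 0.0002 + 0.0000) ≈ 6.000 × 0.1428 ≈ 0.857 mcg/mL.

0.9 mcg/mL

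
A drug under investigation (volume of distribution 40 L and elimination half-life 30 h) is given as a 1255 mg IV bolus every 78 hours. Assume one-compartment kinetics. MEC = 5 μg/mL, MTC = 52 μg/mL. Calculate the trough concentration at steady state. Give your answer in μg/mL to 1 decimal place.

6.2 μg/mL

Over one 78-h interval, 78/30 ≈ 2.6 half-lives elapse, leaving f ≈ 0.1649 of each dose.
At steady state, accumulation factor R = 1/(1 − e^(−kτ)) ≈ 1.1975.
Single-dose peak C₀ = D/Vd = 1255/40 ≈ 31.375 μg/mL.
Steady-state peak Cmax,ss = C₀·R ≈ 31.375 × 1.1975 ≈ 37.572 μg/mL.
One interval later, Cmin,ss = Cmax,ss·e^(−kτ) ≈ 37.572 × 0.1649 ≈ 6.196 μg/mL.
Trough 6.2 μg/mL vs MEC 5 μg/mL: adequate.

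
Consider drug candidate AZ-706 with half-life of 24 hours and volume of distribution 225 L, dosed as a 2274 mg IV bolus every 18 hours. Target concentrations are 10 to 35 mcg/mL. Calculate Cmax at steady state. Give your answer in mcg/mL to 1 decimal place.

24.9 mcg/mL

Over one 18-h interval, 18/24 ≈ 0.75 half-lives elapse, leaving f ≈ 0.5946 of each dose.
Accumulation ratio R = 1/(1 − f) ≈ 1/0.4054 ≈ 2.4667.
Single-dose peak C₀ = D/Vd = 2274/225 ≈ 10.107 mcg/mL.
Steady-state peak Cmax,ss = C₀·R ≈ 10.107 × 2.4667 ≈ 24.931 mcg/mL.
Peak 24.9 mcg/mL vs MTC 35 mcg/mL: below toxic threshold.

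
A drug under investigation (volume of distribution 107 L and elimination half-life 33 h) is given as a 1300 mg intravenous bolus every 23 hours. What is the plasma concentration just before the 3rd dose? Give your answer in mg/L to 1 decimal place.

f = (1/2)^(τ/t½) = (1/2)^(23/33) ≈ 0.6169.
C₀ = D/Vd = 1300/107 ≈ 12.150 mg/L.
Before the 3rd dose, 2 doses have been given. Superposition: Cmin = C₀·(f + f²).
≈ 12.150 × (0.6169 + 0.3806) ≈ 12.150 × 0.9975 ≈ 12.120 mg/L.

12.1 mg/L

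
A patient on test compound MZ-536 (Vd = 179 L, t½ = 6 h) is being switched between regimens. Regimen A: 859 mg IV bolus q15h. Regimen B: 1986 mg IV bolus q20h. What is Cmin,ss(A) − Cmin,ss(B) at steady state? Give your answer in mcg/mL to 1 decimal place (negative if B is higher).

Regimen A: f = (1/2)^(15/6) ≈ 0.1768; Cmin,ss = (859/179)·f/(1−f) ≈ 1.031 mcg/mL.
Regimen B: f = (1/2)^(20/6) ≈ 0.0992; Cmin,ss = (1986/179)·f/(1−f) ≈ 1.222 mcg/mL.
Difference ≈ 1.031 − 1.222 ≈ -0.191 mcg/mL.

-0.2 mcg/mL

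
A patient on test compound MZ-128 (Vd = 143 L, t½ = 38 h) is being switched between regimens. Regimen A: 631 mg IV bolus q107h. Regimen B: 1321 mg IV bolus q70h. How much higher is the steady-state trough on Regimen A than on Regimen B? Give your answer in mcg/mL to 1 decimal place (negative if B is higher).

-2.8 mcg/mL

Regimen A: f = (1/2)^(107/38) ≈ 0.1420; Cmin,ss = (631/143)·f/(1−f) ≈ 0.730 mcg/mL.
Regimen B: f = (1/2)^(70/38) ≈ 0.2789; Cmin,ss = (1321/143)·f/(1−f) ≈ 3.573 mcg/mL.
Difference ≈ 0.730 − 3.573 ≈ -2.843 mcg/mL.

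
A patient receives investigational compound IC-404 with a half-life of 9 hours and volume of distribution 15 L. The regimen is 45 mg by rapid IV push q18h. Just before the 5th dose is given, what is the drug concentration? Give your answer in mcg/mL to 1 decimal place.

f = (1/2)^(τ/t½) = (1/2)^(18/9) ≈ 0.2500.
C₀ = D/Vd = 45/15 ≈ 3.000 mcg/mL.
Before the 5th dose, 4 doses have been given. Superposition: Cmin = C₀·(f + f² + … + f^4).
≈ 3.000 × (0.2500 + 0.0625 + 0.0156 + 0.0039) ≈ 3.000 × 0.3320 ≈ 0.996 mcg/mL.

1.0 mcg/mL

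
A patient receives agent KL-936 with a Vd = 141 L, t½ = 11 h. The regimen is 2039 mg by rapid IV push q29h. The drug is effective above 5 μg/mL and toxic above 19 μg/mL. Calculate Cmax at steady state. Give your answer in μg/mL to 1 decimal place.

17.2 μg/mL

τ/t½ = 29/11 ≈ 2.6364, so fraction remaining f = (1/2)^(29/11) ≈ 0.1608.
At steady state, accumulation factor R = 1/(1 − e^(−kτ)) ≈ 1.1916.
Single-dose peak C₀ = D/Vd = 2039/141 ≈ 14.461 μg/mL.
Cmax,ss = C₀/(1 − f) ≈ 14.461/0.8392 ≈ 17.232 μg/mL.
Peak 17.2 μg/mL vs MTC 19 μg/mL: below toxic threshold.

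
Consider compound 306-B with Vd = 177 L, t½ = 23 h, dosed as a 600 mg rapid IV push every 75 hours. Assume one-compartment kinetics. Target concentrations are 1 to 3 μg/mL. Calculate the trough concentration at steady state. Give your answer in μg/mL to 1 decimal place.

0.4 μg/mL

k = ln2/t½ = ln2/23 ≈ 0.030137 h⁻¹; fraction remaining f = e^(−kτ) = e^(−0.030137×75) ≈ 0.1043.
Accumulation ratio R = 1/(1 − f) ≈ 1/0.8957 ≈ 1.1164.
Single-dose peak C₀ = D/Vd = 600/177 ≈ 3.390 μg/mL.
Steady-state peak Cmax,ss = C₀·R ≈ 3.390 × 1.1164 ≈ 3.785 μg/mL.
One interval later, Cmin,ss = Cmax,ss·e^(−kτ) ≈ 3.785 × 0.1043 ≈ 0.395 μg/mL.
Trough 0.4 μg/mL vs MEC 1 μg/mL: subtherapeutic.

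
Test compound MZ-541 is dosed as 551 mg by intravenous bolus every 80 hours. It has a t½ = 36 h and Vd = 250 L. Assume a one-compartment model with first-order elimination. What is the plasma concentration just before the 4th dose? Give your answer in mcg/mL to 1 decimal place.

f = (1/2)^(τ/t½) = (1/2)^(80/36) ≈ 0.2143.
C₀ = D/Vd = 551/250 ≈ 2.204 mcg/mL.
Before the 4th dose, 3 doses have been given. Superposition: Cmin = C₀·(f + f² + … + f^3).
≈ 2.204 × (0.2143 + 0.0459 + 0.0098) ≈ 2.204 × 0.2700 ≈ 0.595 mcg/mL.

0.6 mcg/mL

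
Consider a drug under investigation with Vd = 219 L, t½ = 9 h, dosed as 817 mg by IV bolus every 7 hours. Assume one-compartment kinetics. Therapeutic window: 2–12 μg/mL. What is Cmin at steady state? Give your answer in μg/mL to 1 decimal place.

k = ln2/t½ = ln2/9 ≈ 0.077016 h⁻¹; fraction remaining f = e^(−kτ) = e^(−0.077016×7) ≈ 0.5833.
At steady state, accumulation factor R = 1/(1 − e^(−kτ)) ≈ 2.3998.
Each bolus raises the concentration by D/Vd = 817/219 ≈ 3.731 μg/mL.
Steady-state peak Cmax,ss = C₀·R ≈ 3.731 × 2.3998 ≈ 8.954 μg/mL.
Steady-state trough Cmin,ss = Cmax,ss·f ≈ 8.954 × 0.5833 ≈ 5.223 μg/mL.
Trough 5.2 μg/mL vs MEC 2 μg/mL: adequate.

5.2 μg/mL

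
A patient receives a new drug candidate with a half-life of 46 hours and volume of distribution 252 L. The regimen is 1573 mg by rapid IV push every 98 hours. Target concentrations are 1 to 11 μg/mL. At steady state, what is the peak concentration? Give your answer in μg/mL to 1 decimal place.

8.1 μg/mL

τ/t½ = 98/46 ≈ 2.1304, so fraction remaining f = (1/2)^(98/46) ≈ 0.2284.
At steady state, accumulation factor R = 1/(1 − e^(−kτ)) ≈ 1.2960.
Each bolus raises the concentration by D/Vd = 1573/252 ≈ 6.242 μg/mL.
Steady-state peak Cmax,ss = C₀·R ≈ 6.242 × 1.2960 ≈ 8.090 μg/mL.
Peak 8.1 μg/mL vs MTC 11 μg/mL: below toxic threshold.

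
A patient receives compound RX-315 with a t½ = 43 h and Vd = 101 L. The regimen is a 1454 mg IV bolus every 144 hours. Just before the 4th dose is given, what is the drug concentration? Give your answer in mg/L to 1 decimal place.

1.6 mg/L

f = (1/2)^(τ/t½) = (1/2)^(144/43) ≈ 0.0982.
C₀ = D/Vd = 1454/101 ≈ 14.396 mg/L.
Before the 4th dose, 3 doses have been given. Superposition: Cmin = C₀·(f + f² + … + f^3).
≈ 14.396 × (0.0982 + 0.0096 + 0.0009) ≈ 14.396 × 0.1087 ≈ 1.565 mg/L.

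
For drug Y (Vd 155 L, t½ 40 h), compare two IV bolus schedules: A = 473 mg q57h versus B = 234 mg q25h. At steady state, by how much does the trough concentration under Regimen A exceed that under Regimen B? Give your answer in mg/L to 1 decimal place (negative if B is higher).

-1.0 mg/L

Regimen A: f = (1/2)^(57/40) ≈ 0.3724; Cmin,ss = (473/155)·f/(1−f) ≈ 1.811 mg/L.
Regimen B: f = (1/2)^(25/40) ≈ 0.6484; Cmin,ss = (234/155)·f/(1−f) ≈ 2.784 mg/L.
Difference ≈ 1.811 − 2.784 ≈ -0.973 mg/L.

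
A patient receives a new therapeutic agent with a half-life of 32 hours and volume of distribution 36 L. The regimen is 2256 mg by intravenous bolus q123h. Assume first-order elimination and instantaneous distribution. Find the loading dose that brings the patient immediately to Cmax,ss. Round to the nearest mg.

2425 mg

f = (1/2)^(123/32) ≈ 0.069649; accumulation ratio R = 1/(1−f) ≈ 1.07486.
Loading dose to hit Cmax,ss on first dose: D_load = D_maint·R ≈ 2256 × 1.07486 ≈ 2424.88 mg.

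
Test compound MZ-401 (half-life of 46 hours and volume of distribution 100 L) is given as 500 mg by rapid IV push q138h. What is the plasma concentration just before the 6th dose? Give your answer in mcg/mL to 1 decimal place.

0.7 mcg/mL

f = (1/2)^(τ/t½) = (1/2)^(138/46) ≈ 0.1250.
C₀ = D/Vd = 500/100 ≈ 5.000 mcg/mL.
Before the 6th dose, 5 doses have been given. Superposition: Cmin = C₀·(f + f² + … + f^5).
≈ 5.000 × (0.1250 + 0.0156 + 0.0020 + 0.0002 + 0.0000) ≈ 5.000 × 0.1428 ≈ 0.714 mcg/mL.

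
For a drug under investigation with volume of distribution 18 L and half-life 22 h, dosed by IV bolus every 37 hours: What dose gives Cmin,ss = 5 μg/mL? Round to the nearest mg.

199 mg

τ/t½ = 37/22 ≈ 1.6818, so f = (1/2)^(37/22) ≈ 0.311690.
Cmin,ss = (D/Vd)·f/(1−f), so D = Cmin,ss·Vd·(1−f)/f.
D = 5 × 18 × (1−f)/f ≈ 5 × 18 × 2.20832 ≈ 198.75 mg.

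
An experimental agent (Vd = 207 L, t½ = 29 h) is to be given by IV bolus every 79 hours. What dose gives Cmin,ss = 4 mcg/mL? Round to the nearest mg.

τ/t½ = 79/29 ≈ 2.7241, so f = (1/2)^(79/29) ≈ 0.151340.
Cmin,ss = (D/Vd)·f/(1−f), so D = Cmin,ss·Vd·(1−f)/f.
D = 4 × 207 × (1−f)/f ≈ 4 × 207 × 5.60764 ≈ 4643.13 mg.

4643 mg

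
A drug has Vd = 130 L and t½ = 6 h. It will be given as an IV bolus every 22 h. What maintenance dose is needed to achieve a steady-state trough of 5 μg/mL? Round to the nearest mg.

τ/t½ = 22/6 ≈ 3.6667, so f = (1/2)^(22/6) ≈ 0.078745.
Cmin,ss = (D/Vd)·f/(1−f), so D = Cmin,ss·Vd·(1−f)/f.
D = 5 × 130 × (1−f)/f ≈ 5 × 130 × 11.69922 ≈ 7604.49 mg.

7604 mg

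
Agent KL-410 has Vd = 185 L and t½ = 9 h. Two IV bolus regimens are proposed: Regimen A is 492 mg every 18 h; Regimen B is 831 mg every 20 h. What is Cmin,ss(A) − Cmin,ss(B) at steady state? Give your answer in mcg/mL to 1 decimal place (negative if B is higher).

Regimen A: f = (1/2)^(18/9) ≈ 0.2500; Cmin,ss = (492/185)·f/(1−f) ≈ 0.886 mcg/mL.
Regimen B: f = (1/2)^(20/9) ≈ 0.2143; Cmin,ss = (831/185)·f/(1−f) ≈ 1.225 mcg/mL.
Difference ≈ 0.886 − 1.225 ≈ -0.339 mcg/mL.

-0.3 mcg/mL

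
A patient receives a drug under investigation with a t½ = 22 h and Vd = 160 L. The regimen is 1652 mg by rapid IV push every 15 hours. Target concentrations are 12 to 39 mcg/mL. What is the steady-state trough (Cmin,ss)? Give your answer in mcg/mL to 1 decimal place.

17.1 mcg/mL

Over one 15-h interval, 15/22 ≈ 0.68182 half-lives elapse, leaving f ≈ 0.6234 of each dose.
Each bolus raises the concentration by D/Vd = 1652/160 ≈ 10.325 mcg/mL.
Steady-state trough Cmin,ss = C₀·f/(1−f) ≈ 10.325 × 0.6234/0.3766 ≈ 17.091 mcg/mL.
Trough 17.1 mcg/mL vs MEC 12 mcg/mL: adequate.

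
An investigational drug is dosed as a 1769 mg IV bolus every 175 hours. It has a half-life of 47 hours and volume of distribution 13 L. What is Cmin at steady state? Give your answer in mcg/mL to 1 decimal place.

τ/t½ = 175/47 ≈ 3.7234, so fraction remaining f = (1/2)^(175/47) ≈ 0.0757.
Accumulation ratio R = 1/(1 − f) ≈ 1/0.9243 ≈ 1.0819.
Single-dose peak C₀ = D/Vd = 1769/13 ≈ 136.077 mcg/mL.
Steady-state peak Cmax,ss = C₀·R ≈ 136.077 × 1.0819 ≈ 147.222 mcg/mL.
One interval later, Cmin,ss = Cmax,ss·e^(−kτ) ≈ 147.222 × 0.0757 ≈ 11.145 mcg/mL.

11.1 mcg/mL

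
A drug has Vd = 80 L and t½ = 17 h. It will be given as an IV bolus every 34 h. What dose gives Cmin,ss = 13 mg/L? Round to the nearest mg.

τ/t½ = 34/17 ≈ 2, so f = (1/2)^(34/17) ≈ 0.250000.
Cmin,ss = (D/Vd)·f/(1−f), so D = Cmin,ss·Vd·(1−f)/f.
D = 13 × 80 × (1−f)/f ≈ 13 × 80 × 3.00000 ≈ 3120.00 mg.

3120 mg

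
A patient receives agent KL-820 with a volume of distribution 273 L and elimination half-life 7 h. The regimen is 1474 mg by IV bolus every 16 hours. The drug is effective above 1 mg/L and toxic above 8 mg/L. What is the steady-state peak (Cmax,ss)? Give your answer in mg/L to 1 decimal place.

6.8 mg/L

Over one 16-h interval, 16/7 ≈ 2.2857 half-lives elapse, leaving f ≈ 0.2051 of each dose.
Accumulation ratio R = 1/(1 − f) ≈ 1/0.7949 ≈ 1.2580.
Single-dose peak C₀ = D/Vd = 1474/273 ≈ 5.399 mg/L.
Steady-state peak Cmax,ss = C₀·R ≈ 5.399 × 1.2580 ≈ 6.792 mg/L.
Peak 6.8 mg/L vs MTC 8 mg/L: below toxic threshold.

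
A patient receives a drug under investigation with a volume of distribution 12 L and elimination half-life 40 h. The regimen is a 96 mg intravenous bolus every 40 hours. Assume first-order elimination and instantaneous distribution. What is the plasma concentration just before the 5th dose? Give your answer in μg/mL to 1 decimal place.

f = (1/2)^(τ/t½) = (1/2)^(40/40) ≈ 0.5000.
C₀ = D/Vd = 96/12 ≈ 8.000 μg/mL.
Before the 5th dose, 4 doses have been given. Superposition: Cmin = C₀·(f + f² + … + f^4).
≈ 8.000 × (0.5000 + 0.2500 + 0.1250 + 0.0625) ≈ 8.000 × 0.9375 ≈ 7.500 μg/mL.

7.5 μg/mL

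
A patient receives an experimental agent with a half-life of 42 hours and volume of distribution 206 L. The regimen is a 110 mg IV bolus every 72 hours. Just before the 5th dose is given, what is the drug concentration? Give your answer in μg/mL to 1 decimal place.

0.2 μg/mL

f = (1/2)^(τ/t½) = (1/2)^(72/42) ≈ 0.3048.
C₀ = D/Vd = 110/206 ≈ 0.534 μg/mL.
Before the 5th dose, 4 doses have been given. Superposition: Cmin = C₀·(f + f² + … + f^4).
≈ 0.534 × (0.3048 + 0.0929 + 0.0283 + 0.0086) ≈ 0.534 × 0.4346 ≈ 0.232 μg/mL.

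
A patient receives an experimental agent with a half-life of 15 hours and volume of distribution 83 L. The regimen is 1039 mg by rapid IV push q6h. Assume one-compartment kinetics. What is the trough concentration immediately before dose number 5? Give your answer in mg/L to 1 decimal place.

f = (1/2)^(τ/t½) = (1/2)^(6/15) ≈ 0.7579.
C₀ = D/Vd = 1039/83 ≈ 12.518 mg/L.
Before the 5th dose, 4 doses have been given. Superposition: Cmin = C₀·(f + f² + … + f^4).
≈ 12.518 × (0.7579 + 0.5744 + 0.4353 + 0.3299) ≈ 12.518 × 2.0975 ≈ 26.257 mg/L.

26.3 mg/L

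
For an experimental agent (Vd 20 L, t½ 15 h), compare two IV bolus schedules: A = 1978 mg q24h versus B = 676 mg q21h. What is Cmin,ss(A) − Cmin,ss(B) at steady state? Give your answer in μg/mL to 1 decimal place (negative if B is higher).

Regimen A: f = (1/2)^(24/15) ≈ 0.3299; Cmin,ss = (1978/20)·f/(1−f) ≈ 48.690 μg/mL.
Regimen B: f = (1/2)^(21/15) ≈ 0.3789; Cmin,ss = (676/20)·f/(1−f) ≈ 20.620 μg/mL.
Difference ≈ 48.690 − 20.620 ≈ 28.070 μg/mL.

28.1 μg/mL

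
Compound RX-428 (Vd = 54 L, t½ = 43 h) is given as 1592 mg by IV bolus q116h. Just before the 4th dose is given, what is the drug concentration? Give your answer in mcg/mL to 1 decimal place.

f = (1/2)^(τ/t½) = (1/2)^(116/43) ≈ 0.1541.
C₀ = D/Vd = 1592/54 ≈ 29.481 mcg/mL.
Before the 4th dose, 3 doses have been given. Superposition: Cmin = C₀·(f + f² + … + f^3).
≈ 29.481 × (0.1541 + 0.0237 + 0.0037) ≈ 29.481 × 0.1815 ≈ 5.351 mcg/mL.

5.4 mcg/mL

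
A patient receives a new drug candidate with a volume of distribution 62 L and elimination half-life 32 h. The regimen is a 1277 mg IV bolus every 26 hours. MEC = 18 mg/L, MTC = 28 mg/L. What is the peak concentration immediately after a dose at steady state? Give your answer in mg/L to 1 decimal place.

47.8 mg/L

k = ln2/t½ = ln2/32 ≈ 0.021661 h⁻¹; fraction remaining f = e^(−kτ) = e^(−0.021661×26) ≈ 0.5694.
At steady state, accumulation factor R = 1/(1 − e^(−kτ)) ≈ 2.3223.
Single-dose peak C₀ = D/Vd = 1277/62 ≈ 20.597 mg/L.
Steady-state peak Cmax,ss = C₀·R ≈ 20.597 × 2.3223 ≈ 47.832 mg/L.
Peak 47.8 mg/L vs MTC 28 mg/L: exceeds toxic threshold.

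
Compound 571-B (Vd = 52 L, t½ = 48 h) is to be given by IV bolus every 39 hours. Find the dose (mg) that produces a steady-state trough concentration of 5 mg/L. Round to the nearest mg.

τ/t½ = 39/48 ≈ 0.8125, so f = (1/2)^(39/48) ≈ 0.569394.
Cmin,ss = (D/Vd)·f/(1−f), so D = Cmin,ss·Vd·(1−f)/f.
D = 5 × 52 × (1−f)/f ≈ 5 × 52 × 0.75625 ≈ 196.62 mg.

197 mg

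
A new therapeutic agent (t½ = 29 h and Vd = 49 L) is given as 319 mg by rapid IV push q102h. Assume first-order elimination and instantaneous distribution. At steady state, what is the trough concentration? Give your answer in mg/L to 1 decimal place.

k = ln2/t½ = ln2/29 ≈ 0.023902 h⁻¹; fraction remaining f = e^(−kτ) = e^(−0.023902×102) ≈ 0.0873.
At steady state, accumulation factor R = 1/(1 − e^(−kτ)) ≈ 1.0957.
Each bolus raises the concentration by D/Vd = 319/49 ≈ 6.510 mg/L.
Cmax,ss = C₀/(1 − f) ≈ 6.510/0.9127 ≈ 7.133 mg/L.
Steady-state trough Cmin,ss = Cmax,ss·f ≈ 7.133 × 0.0873 ≈ 0.623 mg/L.

0.6 mg/L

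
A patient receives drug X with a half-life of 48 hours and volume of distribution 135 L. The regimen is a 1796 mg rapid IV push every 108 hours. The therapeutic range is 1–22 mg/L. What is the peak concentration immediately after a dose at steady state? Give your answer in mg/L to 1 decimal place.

Over one 108-h interval, 108/48 ≈ 2.25 half-lives elapse, leaving f ≈ 0.2102 of each dose.
At steady state, accumulation factor R = 1/(1 − e^(−kτ)) ≈ 1.2661.
Each bolus raises the concentration by D/Vd = 1796/135 ≈ 13.304 mg/L.
Cmax,ss = C₀/(1 − f) ≈ 13.304/0.7898 ≈ 16.845 mg/L.
Peak 16.8 mg/L vs MTC 22 mg/L: below toxic threshold.

16.8 mg/L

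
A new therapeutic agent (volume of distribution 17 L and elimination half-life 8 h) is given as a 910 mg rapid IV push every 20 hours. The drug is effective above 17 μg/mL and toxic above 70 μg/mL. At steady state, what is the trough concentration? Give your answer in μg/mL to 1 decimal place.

11.5 μg/mL

τ/t½ = 20/8 ≈ 2.5, so fraction remaining f = (1/2)^(20/8) ≈ 0.1768.
Accumulation ratio R = 1/(1 − f) ≈ 1/0.8232 ≈ 1.2148.
Single-dose peak C₀ = D/Vd = 910/17 ≈ 53.529 μg/mL.
Cmax,ss = C₀/(1 − f) ≈ 53.529/0.8232 ≈ 65.026 μg/mL.
Steady-state trough Cmin,ss = Cmax,ss·f ≈ 65.026 × 0.1768 ≈ 11.497 μg/mL.
Trough 11.5 μg/mL vs MEC 17 μg/mL: subtherapeutic.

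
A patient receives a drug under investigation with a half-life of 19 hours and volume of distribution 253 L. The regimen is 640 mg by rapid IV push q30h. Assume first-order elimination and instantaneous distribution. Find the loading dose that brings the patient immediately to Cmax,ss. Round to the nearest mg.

962 mg

f = (1/2)^(30/19) ≈ 0.334726; accumulation ratio R = 1/(1−f) ≈ 1.50314.
Loading dose to hit Cmax,ss on first dose: D_load = D_maint·R ≈ 640 × 1.50314 ≈ 962.01 mg.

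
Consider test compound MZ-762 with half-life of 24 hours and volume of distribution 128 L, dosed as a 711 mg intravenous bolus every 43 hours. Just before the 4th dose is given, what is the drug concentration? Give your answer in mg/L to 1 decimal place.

f = (1/2)^(τ/t½) = (1/2)^(43/24) ≈ 0.2888.
C₀ = D/Vd = 711/128 ≈ 5.555 mg/L.
Before the 4th dose, 3 doses have been given. Superposition: Cmin = C₀·(f + f² + … + f^3).
≈ 5.555 × (0.2888 + 0.0834 + 0.0241) ≈ 5.555 × 0.3963 ≈ 2.201 mg/L.

2.2 mg/L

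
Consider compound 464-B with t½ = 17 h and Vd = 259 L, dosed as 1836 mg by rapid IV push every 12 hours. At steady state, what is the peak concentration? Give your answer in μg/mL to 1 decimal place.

18.3 μg/mL

Over one 12-h interval, 12/17 ≈ 0.70588 half-lives elapse, leaving f ≈ 0.6131 of each dose.
Accumulation ratio R = 1/(1 − f) ≈ 1/0.3869 ≈ 2.5846.
Each bolus raises the concentration by D/Vd = 1836/259 ≈ 7.089 μg/mL.
Steady-state peak Cmax,ss = C₀·R ≈ 7.089 × 2.5846 ≈ 18.322 μg/mL.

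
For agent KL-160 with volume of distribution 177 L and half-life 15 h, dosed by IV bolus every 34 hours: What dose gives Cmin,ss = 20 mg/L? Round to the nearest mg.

τ/t½ = 34/15 ≈ 2.2667, so f = (1/2)^(34/15) ≈ 0.207809.
Cmin,ss = (D/Vd)·f/(1−f), so D = Cmin,ss·Vd·(1−f)/f.
D = 20 × 177 × (1−f)/f ≈ 20 × 177 × 3.81211 ≈ 13494.87 mg.

13495 mg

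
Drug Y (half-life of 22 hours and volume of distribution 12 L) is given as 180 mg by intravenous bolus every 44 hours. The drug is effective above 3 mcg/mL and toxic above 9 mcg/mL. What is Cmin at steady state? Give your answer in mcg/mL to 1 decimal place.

τ = 44 h = 2 half-lives, so f = (1/2)^2 = 0.25.
Accumulation ratio R = 1/(1 − f) = 1/0.75 = 4/3.
Single-dose peak C₀ = D/Vd = 180/12 = 15 mcg/mL.
Steady-state peak Cmax,ss = C₀·R = 15 × 4/3 ≈ 20.000 mcg/mL.
Steady-state trough Cmin,ss = Cmax,ss·f ≈ 20.000 × 0.25 ≈ 5.000 mcg/mL.
Trough 5.0 mcg/mL vs MEC 3 mcg/mL: adequate.

5.0 mcg/mL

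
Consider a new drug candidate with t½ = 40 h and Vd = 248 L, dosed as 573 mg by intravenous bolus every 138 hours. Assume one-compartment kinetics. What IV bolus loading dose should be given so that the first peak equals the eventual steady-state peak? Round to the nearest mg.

631 mg

f = (1/2)^(138/40) ≈ 0.091505; accumulation ratio R = 1/(1−f) ≈ 1.10072.
Loading dose to hit Cmax,ss on first dose: D_load = D_maint·R ≈ 573 × 1.10072 ≈ 630.71 mg.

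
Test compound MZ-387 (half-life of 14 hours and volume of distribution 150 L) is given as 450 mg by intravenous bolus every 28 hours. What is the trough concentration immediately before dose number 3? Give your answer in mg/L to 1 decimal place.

f = (1/2)^(τ/t½) = (1/2)^(28/14) ≈ 0.2500.
C₀ = D/Vd = 450/150 ≈ 3.000 mg/L.
Before the 3rd dose, 2 doses have been given. Superposition: Cmin = C₀·(f + f²).
≈ 3.000 × (0.2500 + 0.0625) ≈ 3.000 × 0.3125 ≈ 0.938 mg/L.

0.9 mg/L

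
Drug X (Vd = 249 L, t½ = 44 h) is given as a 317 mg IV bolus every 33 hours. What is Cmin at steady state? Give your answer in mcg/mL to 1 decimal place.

k = ln2/t½ = ln2/44 ≈ 0.015753 h⁻¹; fraction remaining f = e^(−kτ) = e^(−0.015753×33) ≈ 0.5946.
Accumulation ratio R = 1/(1 − f) ≈ 1/0.4054 ≈ 2.4667.
Single-dose peak C₀ = D/Vd = 317/249 ≈ 1.273 mcg/mL.
Steady-state peak Cmax,ss = C₀·R ≈ 1.273 × 2.4667 ≈ 3.140 mcg/mL.
Steady-state trough Cmin,ss = Cmax,ss·f ≈ 3.140 × 0.5946 ≈ 1.867 mcg/mL.

1.9 mcg/mL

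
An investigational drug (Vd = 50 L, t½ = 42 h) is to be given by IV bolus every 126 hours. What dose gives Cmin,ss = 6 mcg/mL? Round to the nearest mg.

τ/t½ = 126/42 ≈ 3, so f = (1/2)^(126/42) ≈ 0.125000.
Cmin,ss = (D/Vd)·f/(1−f), so D = Cmin,ss·Vd·(1−f)/f.
D = 6 × 50 × (1−f)/f ≈ 6 × 50 × 7.00000 ≈ 2100.00 mg.

2100 mg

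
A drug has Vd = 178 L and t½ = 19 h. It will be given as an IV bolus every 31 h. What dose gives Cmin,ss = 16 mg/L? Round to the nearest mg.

τ/t½ = 31/19 ≈ 1.6316, so f = (1/2)^(31/19) ≈ 0.322735.
Cmin,ss = (D/Vd)·f/(1−f), so D = Cmin,ss·Vd·(1−f)/f.
D = 16 × 178 × (1−f)/f ≈ 16 × 178 × 2.09852 ≈ 5976.58 mg.

5977 mg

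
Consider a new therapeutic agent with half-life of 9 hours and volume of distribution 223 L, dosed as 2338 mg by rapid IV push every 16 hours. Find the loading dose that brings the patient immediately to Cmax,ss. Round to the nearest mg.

3301 mg

f = (1/2)^(16/9) ≈ 0.291632; accumulation ratio R = 1/(1−f) ≈ 1.41170.
Loading dose to hit Cmax,ss on first dose: D_load = D_maint·R ≈ 2338 × 1.41170 ≈ 3300.55 mg.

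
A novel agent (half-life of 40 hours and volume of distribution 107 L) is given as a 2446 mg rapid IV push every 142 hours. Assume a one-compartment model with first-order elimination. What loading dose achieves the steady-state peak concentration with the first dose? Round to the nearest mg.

2674 mg

f = (1/2)^(142/40) ≈ 0.085378; accumulation ratio R = 1/(1−f) ≈ 1.09335.
Loading dose to hit Cmax,ss on first dose: D_load = D_maint·R ≈ 2446 × 1.09335 ≈ 2674.33 mg.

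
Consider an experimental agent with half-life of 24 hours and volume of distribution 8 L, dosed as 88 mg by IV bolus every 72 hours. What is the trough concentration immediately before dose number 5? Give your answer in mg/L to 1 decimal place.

1.6 mg/L

f = (1/2)^(τ/t½) = (1/2)^(72/24) ≈ 0.1250.
C₀ = D/Vd = 88/8 ≈ 11.000 mg/L.
Before the 5th dose, 4 doses have been given. Superposition: Cmin = C₀·(f + f² + … + f^4).
≈ 11.000 × (0.1250 + 0.0156 + 0.0020 + 0.0002) ≈ 11.000 × 0.1428 ≈ 1.571 mg/L.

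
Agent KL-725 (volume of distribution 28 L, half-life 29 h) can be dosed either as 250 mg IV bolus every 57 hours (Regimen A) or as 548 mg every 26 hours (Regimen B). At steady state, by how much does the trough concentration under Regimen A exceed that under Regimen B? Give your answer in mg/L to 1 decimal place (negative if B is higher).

-19.6 mg/L

Regimen A: f = (1/2)^(57/29) ≈ 0.2560; Cmin,ss = (250/28)·f/(1−f) ≈ 3.072 mg/L.
Regimen B: f = (1/2)^(26/29) ≈ 0.5372; Cmin,ss = (548/28)·f/(1−f) ≈ 22.718 mg/L.
Difference ≈ 3.072 − 22.718 ≈ -19.646 mg/L.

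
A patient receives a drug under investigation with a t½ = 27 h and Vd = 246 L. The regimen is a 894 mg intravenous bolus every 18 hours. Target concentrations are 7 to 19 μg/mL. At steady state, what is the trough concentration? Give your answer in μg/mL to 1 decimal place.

τ/t½ = 18/27 ≈ 0.66667, so fraction remaining f = (1/2)^(18/27) ≈ 0.6300.
At steady state, accumulation factor R = 1/(1 − e^(−kτ)) ≈ 2.7027.
Single-dose peak C₀ = D/Vd = 894/246 ≈ 3.634 μg/mL.
Cmax,ss = C₀/(1 − f) ≈ 3.634/0.3700 ≈ 9.822 μg/mL.
Steady-state trough Cmin,ss = Cmax,ss·f ≈ 9.822 × 0.6300 ≈ 6.188 μg/mL.
Trough 6.2 μg/mL vs MEC 7 μg/mL: subtherapeutic.

6.2 μg/mL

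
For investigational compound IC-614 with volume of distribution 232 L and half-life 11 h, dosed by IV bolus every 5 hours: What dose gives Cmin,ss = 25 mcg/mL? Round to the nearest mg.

τ/t½ = 5/11 ≈ 0.45455, so f = (1/2)^(5/11) ≈ 0.729740.
Cmin,ss = (D/Vd)·f/(1−f), so D = Cmin,ss·Vd·(1−f)/f.
D = 25 × 232 × (1−f)/f ≈ 25 × 232 × 0.37035 ≈ 2148.03 mg.

2148 mg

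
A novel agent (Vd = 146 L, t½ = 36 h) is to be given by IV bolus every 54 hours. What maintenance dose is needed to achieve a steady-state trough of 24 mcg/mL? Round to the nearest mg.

τ/t½ = 54/36 ≈ 1.5, so f = (1/2)^(54/36) ≈ 0.353553.
Cmin,ss = (D/Vd)·f/(1−f), so D = Cmin,ss·Vd·(1−f)/f.
D = 24 × 146 × (1−f)/f ≈ 24 × 146 × 1.82843 ≈ 6406.82 mg.

6407 mg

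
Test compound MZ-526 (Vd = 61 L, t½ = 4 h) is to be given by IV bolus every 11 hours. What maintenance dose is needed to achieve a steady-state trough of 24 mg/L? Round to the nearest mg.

τ/t½ = 11/4 ≈ 2.75, so f = (1/2)^(11/4) ≈ 0.148651.
Cmin,ss = (D/Vd)·f/(1−f), so D = Cmin,ss·Vd·(1−f)/f.
D = 24 × 61 × (1−f)/f ≈ 24 × 61 × 5.72717 ≈ 8384.58 mg.

8385 mg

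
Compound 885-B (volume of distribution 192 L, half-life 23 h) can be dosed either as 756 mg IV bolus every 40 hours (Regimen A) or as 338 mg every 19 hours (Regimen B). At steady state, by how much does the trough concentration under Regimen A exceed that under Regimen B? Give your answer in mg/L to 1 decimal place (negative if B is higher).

Regimen A: f = (1/2)^(40/23) ≈ 0.2996; Cmin,ss = (756/192)·f/(1−f) ≈ 1.684 mg/L.
Regimen B: f = (1/2)^(19/23) ≈ 0.5641; Cmin,ss = (338/192)·f/(1−f) ≈ 2.278 mg/L.
Difference ≈ 1.684 − 2.278 ≈ -0.594 mg/L.

-0.6 mg/L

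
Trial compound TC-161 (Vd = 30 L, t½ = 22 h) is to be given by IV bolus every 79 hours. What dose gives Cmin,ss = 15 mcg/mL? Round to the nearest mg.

τ/t½ = 79/22 ≈ 3.5909, so f = (1/2)^(79/22) ≈ 0.082991.
Cmin,ss = (D/Vd)·f/(1−f), so D = Cmin,ss·Vd·(1−f)/f.
D = 15 × 30 × (1−f)/f ≈ 15 × 30 × 11.04950 ≈ 4972.27 mg.

4972 mg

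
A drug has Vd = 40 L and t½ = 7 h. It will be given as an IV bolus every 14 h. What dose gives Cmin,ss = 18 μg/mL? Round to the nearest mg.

τ/t½ = 14/7 ≈ 2, so f = (1/2)^(14/7) ≈ 0.250000.
Cmin,ss = (D/Vd)·f/(1−f), so D = Cmin,ss·Vd·(1−f)/f.
D = 18 × 40 × (1−f)/f ≈ 18 × 40 × 3.00000 ≈ 2160.00 mg.

2160 mg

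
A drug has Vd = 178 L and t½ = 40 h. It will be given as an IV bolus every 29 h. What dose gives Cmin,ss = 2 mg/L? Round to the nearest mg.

τ/t½ = 29/40 ≈ 0.725, so f = (1/2)^(29/40) ≈ 0.604997.
Cmin,ss = (D/Vd)·f/(1−f), so D = Cmin,ss·Vd·(1−f)/f.
D = 2 × 178 × (1−f)/f ≈ 2 × 178 × 0.65290 ≈ 232.43 mg.

232 mg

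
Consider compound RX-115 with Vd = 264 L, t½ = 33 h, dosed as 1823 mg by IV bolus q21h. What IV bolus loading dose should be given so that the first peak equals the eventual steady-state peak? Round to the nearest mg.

f = (1/2)^(21/33) ≈ 0.643332; accumulation ratio R = 1/(1−f) ≈ 2.80373.
Loading dose to hit Cmax,ss on first dose: D_load = D_maint·R ≈ 1823 × 2.80373 ≈ 5111.20 mg.

5111 mg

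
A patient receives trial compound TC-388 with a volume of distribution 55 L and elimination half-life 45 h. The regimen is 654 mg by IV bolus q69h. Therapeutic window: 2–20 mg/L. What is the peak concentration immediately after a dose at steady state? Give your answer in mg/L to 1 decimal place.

18.2 mg/L

Over one 69-h interval, 69/45 ≈ 1.5333 half-lives elapse, leaving f ≈ 0.3455 of each dose.
Accumulation ratio R = 1/(1 − f) ≈ 1/0.6545 ≈ 1.5279.
Single-dose peak C₀ = D/Vd = 654/55 ≈ 11.891 mg/L.
Steady-state peak Cmax,ss = C₀·R ≈ 11.891 × 1.5279 ≈ 18.168 mg/L.
Peak 18.2 mg/L vs MTC 20 mg/L: below toxic threshold.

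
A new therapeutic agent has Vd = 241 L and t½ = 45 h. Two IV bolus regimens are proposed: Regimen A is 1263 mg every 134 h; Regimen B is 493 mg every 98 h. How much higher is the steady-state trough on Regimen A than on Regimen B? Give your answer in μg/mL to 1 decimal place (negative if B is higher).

0.2 μg/mL

Regimen A: f = (1/2)^(134/45) ≈ 0.1269; Cmin,ss = (1263/241)·f/(1−f) ≈ 0.762 μg/mL.
Regimen B: f = (1/2)^(98/45) ≈ 0.2210; Cmin,ss = (493/241)·f/(1−f) ≈ 0.580 μg/mL.
Difference ≈ 0.762 − 0.580 ≈ 0.182 μg/mL.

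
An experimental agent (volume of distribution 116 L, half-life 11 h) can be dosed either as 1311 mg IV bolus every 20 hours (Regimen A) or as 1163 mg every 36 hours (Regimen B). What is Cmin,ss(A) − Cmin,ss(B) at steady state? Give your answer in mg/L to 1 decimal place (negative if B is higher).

Regimen A: f = (1/2)^(20/11) ≈ 0.2836; Cmin,ss = (1311/116)·f/(1−f) ≈ 4.474 mg/L.
Regimen B: f = (1/2)^(36/11) ≈ 0.1035; Cmin,ss = (1163/116)·f/(1−f) ≈ 1.157 mg/L.
Difference ≈ 4.474 − 1.157 ≈ 3.317 mg/L.

3.3 mg/L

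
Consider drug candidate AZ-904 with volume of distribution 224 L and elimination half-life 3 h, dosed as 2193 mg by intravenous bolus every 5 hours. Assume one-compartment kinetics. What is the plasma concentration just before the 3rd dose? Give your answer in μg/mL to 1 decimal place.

4.1 μg/mL

f = (1/2)^(τ/t½) = (1/2)^(5/3) ≈ 0.3150.
C₀ = D/Vd = 2193/224 ≈ 9.790 μg/mL.
Before the 3rd dose, 2 doses have been given. Superposition: Cmin = C₀·(f + f²).
≈ 9.790 × (0.3150 + 0.0992) ≈ 9.790 × 0.4142 ≈ 4.055 μg/mL.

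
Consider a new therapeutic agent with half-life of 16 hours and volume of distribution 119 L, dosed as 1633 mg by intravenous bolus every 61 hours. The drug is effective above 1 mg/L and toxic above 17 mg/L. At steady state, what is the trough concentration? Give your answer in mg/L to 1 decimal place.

k = ln2/t½ = ln2/16 ≈ 0.043322 h⁻¹; fraction remaining f = e^(−kτ) = e^(−0.043322×61) ≈ 0.0712.
At steady state, accumulation factor R = 1/(1 − e^(−kτ)) ≈ 1.0767.
Single-dose peak C₀ = D/Vd = 1633/119 ≈ 13.723 mg/L.
Steady-state peak Cmax,ss = C₀·R ≈ 13.723 × 1.0767 ≈ 14.776 mg/L.
One interval later, Cmin,ss = Cmax,ss·e^(−kτ) ≈ 14.776 × 0.0712 ≈ 1.052 mg/L.
Trough 1.1 mg/L vs MEC 1 mg/L: adequate.

1.1 mg/L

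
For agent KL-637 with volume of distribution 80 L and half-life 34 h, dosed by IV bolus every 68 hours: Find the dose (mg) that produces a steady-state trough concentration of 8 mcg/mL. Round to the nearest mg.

1920 mg

τ/t½ = 68/34 ≈ 2, so f = (1/2)^(68/34) ≈ 0.250000.
Cmin,ss = (D/Vd)·f/(1−f), so D = Cmin,ss·Vd·(1−f)/f.
D = 8 × 80 × (1−f)/f ≈ 8 × 80 × 3.00000 ≈ 1920.00 mg.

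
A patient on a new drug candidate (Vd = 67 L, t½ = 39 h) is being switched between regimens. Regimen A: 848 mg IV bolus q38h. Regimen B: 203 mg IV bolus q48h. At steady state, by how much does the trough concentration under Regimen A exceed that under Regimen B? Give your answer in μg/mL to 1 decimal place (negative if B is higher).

Regimen A: f = (1/2)^(38/39) ≈ 0.5090; Cmin,ss = (848/67)·f/(1−f) ≈ 13.121 μg/mL.
Regimen B: f = (1/2)^(48/39) ≈ 0.4261; Cmin,ss = (203/67)·f/(1−f) ≈ 2.250 μg/mL.
Difference ≈ 13.121 − 2.250 ≈ 10.871 μg/mL.

10.9 μg/mL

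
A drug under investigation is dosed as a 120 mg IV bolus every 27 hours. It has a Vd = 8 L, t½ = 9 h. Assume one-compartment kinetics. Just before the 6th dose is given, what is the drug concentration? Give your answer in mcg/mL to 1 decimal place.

2.1 mcg/mL

f = (1/2)^(τ/t½) = (1/2)^(27/9) ≈ 0.1250.
C₀ = D/Vd = 120/8 ≈ 15.000 mcg/mL.
Before the 6th dose, 5 doses have been given. Superposition: Cmin = C₀·(f + f² + … + f^5).
≈ 15.000 × (0.1250 + 0.0156 + 0.0020 + 0.0002 + 0.0000) ≈ 15.000 × 0.1428 ≈ 2.142 mcg/mL.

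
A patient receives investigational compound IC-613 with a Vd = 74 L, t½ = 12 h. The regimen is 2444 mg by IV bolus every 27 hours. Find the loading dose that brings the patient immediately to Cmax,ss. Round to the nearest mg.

f = (1/2)^(27/12) ≈ 0.210224; accumulation ratio R = 1/(1−f) ≈ 1.26618.
Loading dose to hit Cmax,ss on first dose: D_load = D_maint·R ≈ 2444 × 1.26618 ≈ 3094.54 mg.

3095 mg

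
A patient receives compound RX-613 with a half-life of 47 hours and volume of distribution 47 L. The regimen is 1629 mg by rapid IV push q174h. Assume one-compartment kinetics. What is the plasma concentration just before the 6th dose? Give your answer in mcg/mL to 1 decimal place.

2.9 mcg/mL

f = (1/2)^(τ/t½) = (1/2)^(174/47) ≈ 0.0768.
C₀ = D/Vd = 1629/47 ≈ 34.660 mcg/mL.
Before the 6th dose, 5 doses have been given. Superposition: Cmin = C₀·(f + f² + … + f^5).
≈ 34.660 × (0.0768 + 0.0059 + 0.0005 + 0.0000 + 0.0000) ≈ 34.660 × 0.0832 ≈ 2.884 mcg/mL.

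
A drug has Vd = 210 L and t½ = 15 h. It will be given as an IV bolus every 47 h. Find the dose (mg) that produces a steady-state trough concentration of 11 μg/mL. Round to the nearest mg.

τ/t½ = 47/15 ≈ 3.1333, so f = (1/2)^(47/15) ≈ 0.113965.
Cmin,ss = (D/Vd)·f/(1−f), so D = Cmin,ss·Vd·(1−f)/f.
D = 11 × 210 × (1−f)/f ≈ 11 × 210 × 7.77462 ≈ 17959.37 mg.

17959 mg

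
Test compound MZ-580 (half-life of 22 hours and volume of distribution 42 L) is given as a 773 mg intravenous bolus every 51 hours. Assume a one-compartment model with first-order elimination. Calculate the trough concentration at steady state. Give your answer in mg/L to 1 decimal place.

4.6 mg/L

k = ln2/t½ = ln2/22 ≈ 0.031507 h⁻¹; fraction remaining f = e^(−kτ) = e^(−0.031507×51) ≈ 0.2005.
Each bolus raises the concentration by D/Vd = 773/42 ≈ 18.405 mg/L.
Steady-state trough Cmin,ss = C₀·f/(1−f) ≈ 18.405 × 0.2005/0.7995 ≈ 4.616 mg/L.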